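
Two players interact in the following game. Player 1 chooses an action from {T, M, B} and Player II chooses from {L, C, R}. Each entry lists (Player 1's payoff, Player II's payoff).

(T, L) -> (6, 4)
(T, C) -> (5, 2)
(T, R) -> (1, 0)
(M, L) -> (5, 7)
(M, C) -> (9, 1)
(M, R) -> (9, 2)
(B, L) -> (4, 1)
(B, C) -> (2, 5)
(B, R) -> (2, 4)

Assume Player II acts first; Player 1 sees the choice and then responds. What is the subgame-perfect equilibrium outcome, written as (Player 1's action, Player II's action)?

(T, L)

Work backward from Player 1's decision.
- L: Player 1 compares 6, 5, 4 and picks T; Player II would get 4.
- C: Player 1 compares 5, 9, 2 and picks M; Player II would get 1.
- R: Player 1 compares 1, 9, 2 and picks M; Player II would get 2.
Maximizing over 4, 1, 2, Player II chooses L. Subgame-perfect outcome: (T, L) with payoffs (6, 4).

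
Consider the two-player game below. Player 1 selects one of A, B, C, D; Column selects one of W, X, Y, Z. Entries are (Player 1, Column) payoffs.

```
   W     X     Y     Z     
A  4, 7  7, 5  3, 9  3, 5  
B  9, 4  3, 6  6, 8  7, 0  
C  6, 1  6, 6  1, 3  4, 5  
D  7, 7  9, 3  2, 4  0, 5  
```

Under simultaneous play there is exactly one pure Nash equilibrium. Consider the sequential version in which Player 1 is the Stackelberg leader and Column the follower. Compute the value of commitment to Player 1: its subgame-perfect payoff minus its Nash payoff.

Column best-responds to each possible Player 1 move:
- A: BR = Y, leader payoff 3.
- B: BR = Y, leader payoff 6.
- C: BR = X, leader payoff 6.
- D: BR = W, leader payoff 7.
Among 3, 6, 6, 7, the best is 7 at D. Subgame-perfect outcome: (D, W) with payoffs (7, 7).
Under simultaneous play:
Player 1's best replies: W→B; X→D; Y→B; Z→B.
Column's best replies: A→Y; B→Y; C→X; D→W.
Only (B, Y) has each player best-responding; Nash payoffs (6, 8).
Player 1's commitment gain: 7 − 6 = 1.

1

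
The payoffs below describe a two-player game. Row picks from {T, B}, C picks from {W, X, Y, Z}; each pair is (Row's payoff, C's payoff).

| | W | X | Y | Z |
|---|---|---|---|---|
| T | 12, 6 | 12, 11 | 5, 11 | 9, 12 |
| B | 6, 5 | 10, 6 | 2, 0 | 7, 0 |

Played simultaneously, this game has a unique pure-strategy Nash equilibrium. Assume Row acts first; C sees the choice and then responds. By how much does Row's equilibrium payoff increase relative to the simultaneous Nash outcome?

Work backward from C's decision.
- T: BR = Z, leader payoff 9.
- B: BR = X, leader payoff 10.
Row's induced payoffs are 9, 10, so Row commits to B. Subgame-perfect outcome: (B, X) with payoffs (10, 6).
For the simultaneous game, intersect best replies.
Row's best replies: W→T; X→T; Y→T; Z→T.
C's best replies: T→Z; B→X.
Only (T, Z) has each player best-responding; Nash payoffs (9, 12).
Row's commitment gain: 10 − 9 = 1.

1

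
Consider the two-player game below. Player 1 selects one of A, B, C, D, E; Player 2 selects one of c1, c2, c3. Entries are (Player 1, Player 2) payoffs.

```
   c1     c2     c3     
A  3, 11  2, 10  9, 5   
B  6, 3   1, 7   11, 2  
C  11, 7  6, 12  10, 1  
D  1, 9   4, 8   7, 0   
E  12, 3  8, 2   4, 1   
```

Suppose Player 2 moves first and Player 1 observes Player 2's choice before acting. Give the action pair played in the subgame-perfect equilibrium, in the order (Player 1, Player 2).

(E, c1)

Backward induction with Player 2 moving first.
- c1: BR = E, leader payoff 3.
- c2: BR = E, leader payoff 2.
- c3: BR = B, leader payoff 2.
Among 3, 2, 2, the best is 3 at c1. Subgame-perfect outcome: (E, c1) with payoffs (12, 3).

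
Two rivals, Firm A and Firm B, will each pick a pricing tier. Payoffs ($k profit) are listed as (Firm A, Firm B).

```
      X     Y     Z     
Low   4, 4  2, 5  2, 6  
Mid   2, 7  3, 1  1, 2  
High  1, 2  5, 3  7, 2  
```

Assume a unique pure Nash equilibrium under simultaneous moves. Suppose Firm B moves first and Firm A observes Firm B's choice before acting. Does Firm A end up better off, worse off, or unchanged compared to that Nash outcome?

Firm A best-responds to each possible Firm B move:
- X → Firm A plays Low (best of 4, 2, 1); Firm B gets 4.
- Y → Firm A plays High (best of 2, 3, 5); Firm B gets 3.
- Z → Firm A plays High (best of 2, 1, 7); Firm B gets 2.
Maximizing over 4, 3, 2, Firm B chooses X. Subgame-perfect outcome: (Low, X) with payoffs (4, 4).
For the simultaneous game, intersect best replies.
Firm A's best replies: X→Low; Y→High; Z→High.
Firm B's best replies: Low→Z; Mid→X; High→Y.
Only (High, Y) has each player best-responding; Nash payoffs (5, 3).
Firm A earns 4 sequentially versus 5 at the Nash outcome: worse off.

worse off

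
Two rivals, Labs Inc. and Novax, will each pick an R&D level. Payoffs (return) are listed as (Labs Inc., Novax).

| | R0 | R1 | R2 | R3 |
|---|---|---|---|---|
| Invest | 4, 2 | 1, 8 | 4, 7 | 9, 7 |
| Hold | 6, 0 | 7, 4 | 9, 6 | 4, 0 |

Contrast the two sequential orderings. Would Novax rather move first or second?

first

If Labs Inc. leads: Novax's best replies are Invest→R1, Hold→R2; Labs Inc.'s induced payoffs 1, 9; outcome (Hold, R2), payoffs (9, 6).
If Novax leads: Labs Inc.'s best replies are R0→Hold, R1→Hold, R2→Hold, R3→Invest; Novax's induced payoffs 0, 4, 6, 7; outcome (Invest, R3), payoffs (9, 7).
Novax gets 7 moving first and 6 moving second, so Novax prefers to move first.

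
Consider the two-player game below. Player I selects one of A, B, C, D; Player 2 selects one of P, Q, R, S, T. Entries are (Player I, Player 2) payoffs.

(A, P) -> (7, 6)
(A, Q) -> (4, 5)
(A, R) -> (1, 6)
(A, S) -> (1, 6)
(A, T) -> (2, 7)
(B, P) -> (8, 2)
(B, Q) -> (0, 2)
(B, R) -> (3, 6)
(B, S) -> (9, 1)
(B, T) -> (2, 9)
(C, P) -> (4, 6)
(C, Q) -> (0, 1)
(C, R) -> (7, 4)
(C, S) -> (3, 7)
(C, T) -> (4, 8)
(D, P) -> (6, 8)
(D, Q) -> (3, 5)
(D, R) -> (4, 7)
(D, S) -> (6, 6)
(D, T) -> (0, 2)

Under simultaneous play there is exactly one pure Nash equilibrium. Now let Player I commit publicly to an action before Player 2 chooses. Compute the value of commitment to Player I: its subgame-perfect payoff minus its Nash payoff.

2

Player 2 best-responds to each possible Player I move:
- A: Player 2 compares 6, 5, 6, 6, 7 and picks T; Player I would get 2.
- B: Player 2 compares 2, 2, 6, 1, 9 and picks T; Player I would get 2.
- C: Player 2 compares 6, 1, 4, 7, 8 and picks T; Player I would get 4.
- D: Player 2 compares 8, 5, 7, 6, 2 and picks P; Player I would get 6.
Among 2, 2, 4, 6, the best is 6 at D. Subgame-perfect outcome: (D, P) with payoffs (6, 8).
For the simultaneous game, intersect best replies.
Player I's best replies: P→B; Q→A; R→C; S→B; T→C.
Player 2's best replies: A→T; B→T; C→T; D→P.
The unique mutual best reply is (C, T), giving (4, 8).
Player I's commitment gain: 6 − 4 = 2.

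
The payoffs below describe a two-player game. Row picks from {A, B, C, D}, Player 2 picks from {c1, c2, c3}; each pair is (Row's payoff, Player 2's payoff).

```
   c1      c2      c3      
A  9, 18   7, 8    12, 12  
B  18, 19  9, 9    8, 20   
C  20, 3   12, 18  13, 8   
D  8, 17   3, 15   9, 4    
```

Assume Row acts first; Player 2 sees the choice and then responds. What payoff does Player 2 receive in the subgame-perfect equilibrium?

18

Player 2 best-responds to each possible Row move:
- A: BR = c1, leader payoff 9.
- B: BR = c3, leader payoff 8.
- C: BR = c2, leader payoff 12.
- D: BR = c1, leader payoff 8.
Row's induced payoffs are 9, 8, 12, 8, so Row commits to C. Subgame-perfect outcome: (C, c2) with payoffs (12, 18).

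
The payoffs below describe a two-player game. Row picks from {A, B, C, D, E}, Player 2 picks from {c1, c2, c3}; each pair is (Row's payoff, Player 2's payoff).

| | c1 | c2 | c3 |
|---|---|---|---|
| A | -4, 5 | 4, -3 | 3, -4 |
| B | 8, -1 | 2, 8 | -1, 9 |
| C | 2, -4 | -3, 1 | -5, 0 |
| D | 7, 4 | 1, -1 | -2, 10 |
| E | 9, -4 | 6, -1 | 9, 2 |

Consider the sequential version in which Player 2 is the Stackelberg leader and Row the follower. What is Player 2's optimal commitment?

Work backward from Row's decision.
- c1: Row compares -4, 8, 2, 7, 9 and picks E; Player 2 would get -4.
- c2: Row compares 4, 2, -3, 1, 6 and picks E; Player 2 would get -1.
- c3: Row compares 3, -1, -5, -2, 9 and picks E; Player 2 would get 2.
Player 2's induced payoffs are -4, -1, 2, so Player 2 commits to c3. Subgame-perfect outcome: (E, c3) with payoffs (9, 2).

c3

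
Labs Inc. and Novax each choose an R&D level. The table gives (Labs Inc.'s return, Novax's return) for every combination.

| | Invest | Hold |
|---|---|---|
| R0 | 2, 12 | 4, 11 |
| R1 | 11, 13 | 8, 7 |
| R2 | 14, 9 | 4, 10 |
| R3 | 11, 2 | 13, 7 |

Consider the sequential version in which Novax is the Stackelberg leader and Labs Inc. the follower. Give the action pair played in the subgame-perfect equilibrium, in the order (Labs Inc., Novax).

Solve by backward induction (Novax leads).
- Invest: Labs Inc. compares 2, 11, 14, 11 and picks R2; Novax would get 9.
- Hold: Labs Inc. compares 4, 8, 4, 13 and picks R3; Novax would get 7.
Novax's induced payoffs are 9, 7, so Novax commits to Invest. Subgame-perfect outcome: (R2, Invest) with payoffs (14, 9).

(R2, Invest)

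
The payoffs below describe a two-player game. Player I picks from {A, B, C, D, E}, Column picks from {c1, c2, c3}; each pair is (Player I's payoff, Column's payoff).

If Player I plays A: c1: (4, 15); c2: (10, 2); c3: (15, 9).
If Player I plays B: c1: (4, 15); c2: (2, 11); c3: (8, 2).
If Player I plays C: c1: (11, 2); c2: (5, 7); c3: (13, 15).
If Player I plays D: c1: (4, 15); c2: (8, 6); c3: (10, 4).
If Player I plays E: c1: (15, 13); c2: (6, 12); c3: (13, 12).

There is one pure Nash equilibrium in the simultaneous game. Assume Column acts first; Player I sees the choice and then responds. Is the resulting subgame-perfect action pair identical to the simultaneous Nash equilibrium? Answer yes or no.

yes

Player I best-responds to each possible Column move:
- c1 → Player I plays E (best of 4, 4, 11, 4, 15); Column gets 13.
- c2 → Player I plays A (best of 10, 2, 5, 8, 6); Column gets 2.
- c3 → Player I plays A (best of 15, 8, 13, 10, 13); Column gets 9.
Maximizing over 13, 2, 9, Column chooses c1. Subgame-perfect outcome: (E, c1) with payoffs (15, 13).
For the simultaneous game, intersect best replies.
Player I's best replies: c1→E; c2→A; c3→A.
Column's best replies: A→c1; B→c1; C→c3; D→c1; E→c1.
The unique mutual best reply is (E, c1), giving (15, 13).
Sequential outcome (E, c1) coincides with the Nash profile (E, c1).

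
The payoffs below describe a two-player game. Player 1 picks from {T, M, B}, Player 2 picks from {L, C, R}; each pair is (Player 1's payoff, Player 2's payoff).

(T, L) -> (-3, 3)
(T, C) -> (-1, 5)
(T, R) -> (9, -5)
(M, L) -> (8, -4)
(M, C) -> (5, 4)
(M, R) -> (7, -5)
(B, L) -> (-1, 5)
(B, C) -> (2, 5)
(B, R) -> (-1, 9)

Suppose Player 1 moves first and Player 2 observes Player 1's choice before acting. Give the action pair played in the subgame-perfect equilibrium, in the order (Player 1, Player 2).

(M, C)

Player 2 best-responds to each possible Player 1 move:
- T: BR = C, leader payoff -1.
- M: BR = C, leader payoff 5.
- B: BR = R, leader payoff -1.
Among -1, 5, -1, the best is 5 at M. Subgame-perfect outcome: (M, C) with payoffs (5, 4).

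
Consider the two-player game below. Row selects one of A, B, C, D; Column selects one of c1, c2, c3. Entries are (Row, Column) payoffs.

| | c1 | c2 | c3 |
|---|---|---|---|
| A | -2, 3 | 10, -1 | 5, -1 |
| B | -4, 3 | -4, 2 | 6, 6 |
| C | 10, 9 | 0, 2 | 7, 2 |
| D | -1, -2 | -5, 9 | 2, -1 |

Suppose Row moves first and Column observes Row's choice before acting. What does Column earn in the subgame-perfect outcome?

9

Work backward from Column's decision.
- A → Column plays c1 (best of 3, -1, -1); Row gets -2.
- B → Column plays c3 (best of 3, 2, 6); Row gets 6.
- C → Column plays c1 (best of 9, 2, 2); Row gets 10.
- D → Column plays c2 (best of -2, 9, -1); Row gets -5.
Among -2, 6, 10, -5, the best is 10 at C. Subgame-perfect outcome: (C, c1) with payoffs (10, 9).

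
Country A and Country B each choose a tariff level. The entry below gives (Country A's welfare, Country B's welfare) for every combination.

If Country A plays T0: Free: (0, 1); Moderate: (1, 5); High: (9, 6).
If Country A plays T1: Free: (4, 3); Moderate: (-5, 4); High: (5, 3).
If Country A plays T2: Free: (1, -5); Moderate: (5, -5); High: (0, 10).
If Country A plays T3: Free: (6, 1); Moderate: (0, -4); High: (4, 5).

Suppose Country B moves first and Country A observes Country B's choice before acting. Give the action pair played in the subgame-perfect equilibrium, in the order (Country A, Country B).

(T0, High)

Country A best-responds to each possible Country B move:
- Free: BR = T3, leader payoff 1.
- Moderate: BR = T2, leader payoff -5.
- High: BR = T0, leader payoff 6.
Maximizing over 1, -5, 6, Country B chooses High. Subgame-perfect outcome: (T0, High) with payoffs (9, 6).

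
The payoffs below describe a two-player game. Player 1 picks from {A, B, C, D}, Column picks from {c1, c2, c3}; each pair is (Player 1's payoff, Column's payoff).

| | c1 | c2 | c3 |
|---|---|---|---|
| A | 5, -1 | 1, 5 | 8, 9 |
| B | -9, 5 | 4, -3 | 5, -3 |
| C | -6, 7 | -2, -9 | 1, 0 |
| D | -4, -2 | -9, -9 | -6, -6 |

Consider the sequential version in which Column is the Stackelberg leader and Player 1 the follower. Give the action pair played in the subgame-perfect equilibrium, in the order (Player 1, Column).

(A, c3)

Work backward from Player 1's decision.
- c1 → Player 1 plays A (best of 5, -9, -6, -4); Column gets -1.
- c2 → Player 1 plays B (best of 1, 4, -2, -9); Column gets -3.
- c3 → Player 1 plays A (best of 8, 5, 1, -6); Column gets 9.
Maximizing over -1, -3, 9, Column chooses c3. Subgame-perfect outcome: (A, c3) with payoffs (8, 9).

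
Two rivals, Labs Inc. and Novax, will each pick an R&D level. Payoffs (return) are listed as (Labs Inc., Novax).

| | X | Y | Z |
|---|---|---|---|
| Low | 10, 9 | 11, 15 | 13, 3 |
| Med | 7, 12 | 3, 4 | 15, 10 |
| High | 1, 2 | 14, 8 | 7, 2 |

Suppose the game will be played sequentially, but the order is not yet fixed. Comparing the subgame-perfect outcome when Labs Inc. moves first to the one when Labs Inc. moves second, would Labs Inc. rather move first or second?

second

If Labs Inc. leads: Novax's best replies are Low→Y, Med→X, High→Y; Labs Inc.'s induced payoffs 11, 7, 14; outcome (High, Y), payoffs (14, 8).
If Novax leads: Labs Inc.'s best replies are X→Low, Y→High, Z→Med; Novax's induced payoffs 9, 8, 10; outcome (Med, Z), payoffs (15, 10).
Labs Inc. gets 14 moving first and 15 moving second, so Labs Inc. prefers to move second.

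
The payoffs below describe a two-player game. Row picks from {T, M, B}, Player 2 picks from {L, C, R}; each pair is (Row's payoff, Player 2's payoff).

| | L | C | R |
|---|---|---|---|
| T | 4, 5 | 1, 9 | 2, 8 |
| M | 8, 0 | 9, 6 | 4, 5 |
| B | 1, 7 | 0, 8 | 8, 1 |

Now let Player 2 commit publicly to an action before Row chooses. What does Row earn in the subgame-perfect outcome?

9

Backward induction with Player 2 moving first.
- L → Row plays M (best of 4, 8, 1); Player 2 gets 0.
- C → Row plays M (best of 1, 9, 0); Player 2 gets 6.
- R → Row plays B (best of 2, 4, 8); Player 2 gets 1.
Among 0, 6, 1, the best is 6 at C. Subgame-perfect outcome: (M, C) with payoffs (9, 6).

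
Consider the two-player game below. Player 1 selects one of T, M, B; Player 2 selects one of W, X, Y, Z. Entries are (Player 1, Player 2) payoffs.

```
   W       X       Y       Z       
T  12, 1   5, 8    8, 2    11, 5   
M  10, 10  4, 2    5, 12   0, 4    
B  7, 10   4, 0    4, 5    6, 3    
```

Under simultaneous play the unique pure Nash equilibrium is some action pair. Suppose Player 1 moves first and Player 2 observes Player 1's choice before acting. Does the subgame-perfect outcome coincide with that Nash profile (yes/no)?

Work backward from Player 2's decision.
- T → Player 2 plays X (best of 1, 8, 2, 5); Player 1 gets 5.
- M → Player 2 plays Y (best of 10, 2, 12, 4); Player 1 gets 5.
- B → Player 2 plays W (best of 10, 0, 5, 3); Player 1 gets 7.
Player 1's induced payoffs are 5, 5, 7, so Player 1 commits to B. Subgame-perfect outcome: (B, W) with payoffs (7, 10).
Under simultaneous play:
Player 1's best replies: W→T; X→T; Y→T; Z→T.
Player 2's best replies: T→X; M→Y; B→W.
Only (T, X) has each player best-responding; Nash payoffs (5, 8).
Sequential outcome (B, W) differs from the Nash profile (T, X).

no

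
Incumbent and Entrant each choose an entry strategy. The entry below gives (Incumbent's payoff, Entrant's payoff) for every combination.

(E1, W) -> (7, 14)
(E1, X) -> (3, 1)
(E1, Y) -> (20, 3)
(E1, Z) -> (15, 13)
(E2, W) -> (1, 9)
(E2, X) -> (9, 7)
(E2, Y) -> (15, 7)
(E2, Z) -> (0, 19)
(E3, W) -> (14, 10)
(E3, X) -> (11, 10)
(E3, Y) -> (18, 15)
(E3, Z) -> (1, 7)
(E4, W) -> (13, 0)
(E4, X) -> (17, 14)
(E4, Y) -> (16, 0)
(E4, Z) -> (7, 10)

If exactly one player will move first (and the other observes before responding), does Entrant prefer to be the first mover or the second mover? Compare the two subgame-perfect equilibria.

If Incumbent leads: Entrant's best replies are E1→W, E2→Z, E3→Y, E4→X; Incumbent's induced payoffs 7, 0, 18, 17; outcome (E3, Y), payoffs (18, 15).
If Entrant leads: Incumbent's best replies are W→E3, X→E4, Y→E1, Z→E1; Entrant's induced payoffs 10, 14, 3, 13; outcome (E4, X), payoffs (17, 14).
Entrant gets 14 moving first and 15 moving second, so Entrant prefers to move second.

second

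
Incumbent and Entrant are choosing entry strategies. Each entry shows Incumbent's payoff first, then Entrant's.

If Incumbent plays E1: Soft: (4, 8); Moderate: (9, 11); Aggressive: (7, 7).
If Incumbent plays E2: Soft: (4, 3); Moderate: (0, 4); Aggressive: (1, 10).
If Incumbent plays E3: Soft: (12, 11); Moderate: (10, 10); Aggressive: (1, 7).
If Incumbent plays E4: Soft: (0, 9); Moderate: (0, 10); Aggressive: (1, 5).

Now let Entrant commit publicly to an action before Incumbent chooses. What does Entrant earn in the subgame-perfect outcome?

11

Backward induction with Entrant moving first.
- Soft → Incumbent plays E3 (best of 4, 4, 12, 0); Entrant gets 11.
- Moderate → Incumbent plays E3 (best of 9, 0, 10, 0); Entrant gets 10.
- Aggressive → Incumbent plays E1 (best of 7, 1, 1, 1); Entrant gets 7.
Maximizing over 11, 10, 7, Entrant chooses Soft. Subgame-perfect outcome: (E3, Soft) with payoffs (12, 11).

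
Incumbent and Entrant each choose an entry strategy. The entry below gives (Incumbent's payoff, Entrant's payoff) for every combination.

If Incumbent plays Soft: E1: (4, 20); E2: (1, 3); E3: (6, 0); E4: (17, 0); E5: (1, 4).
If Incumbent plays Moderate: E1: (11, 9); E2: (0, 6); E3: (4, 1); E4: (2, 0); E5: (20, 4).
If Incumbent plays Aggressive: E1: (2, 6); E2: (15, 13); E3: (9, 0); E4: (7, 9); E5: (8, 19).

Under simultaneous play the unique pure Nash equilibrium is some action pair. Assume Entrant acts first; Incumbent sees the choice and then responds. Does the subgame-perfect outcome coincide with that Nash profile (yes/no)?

Work backward from Incumbent's decision.
- E1: BR = Moderate, leader payoff 9.
- E2: BR = Aggressive, leader payoff 13.
- E3: BR = Aggressive, leader payoff 0.
- E4: BR = Soft, leader payoff 0.
- E5: BR = Moderate, leader payoff 4.
Maximizing over 9, 13, 0, 0, 4, Entrant chooses E2. Subgame-perfect outcome: (Aggressive, E2) with payoffs (15, 13).
Now find the simultaneous Nash equilibrium.
Incumbent's best replies: E1→Moderate; E2→Aggressive; E3→Aggressive; E4→Soft; E5→Moderate.
Entrant's best replies: Soft→E1; Moderate→E1; Aggressive→E5.
The unique mutual best reply is (Moderate, E1), giving (11, 9).
Sequential outcome (Aggressive, E2) differs from the Nash profile (Moderate, E1).

no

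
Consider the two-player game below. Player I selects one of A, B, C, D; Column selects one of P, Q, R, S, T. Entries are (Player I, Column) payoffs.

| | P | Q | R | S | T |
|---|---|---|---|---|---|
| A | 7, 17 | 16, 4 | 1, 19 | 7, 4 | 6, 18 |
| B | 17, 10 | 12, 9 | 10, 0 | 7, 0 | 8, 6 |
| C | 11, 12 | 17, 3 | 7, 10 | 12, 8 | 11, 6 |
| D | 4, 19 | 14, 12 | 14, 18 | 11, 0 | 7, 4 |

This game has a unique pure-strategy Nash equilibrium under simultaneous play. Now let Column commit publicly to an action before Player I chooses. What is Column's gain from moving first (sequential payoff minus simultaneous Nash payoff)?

Player I best-responds to each possible Column move:
- P: Player I compares 7, 17, 11, 4 and picks B; Column would get 10.
- Q: Player I compares 16, 12, 17, 14 and picks C; Column would get 3.
- R: Player I compares 1, 10, 7, 14 and picks D; Column would get 18.
- S: Player I compares 7, 7, 12, 11 and picks C; Column would get 8.
- T: Player I compares 6, 8, 11, 7 and picks C; Column would get 6.
Column's induced payoffs are 10, 3, 18, 8, 6, so Column commits to R. Subgame-perfect outcome: (D, R) with payoffs (14, 18).
For the simultaneous game, intersect best replies.
Player I's best replies: P→B; Q→C; R→D; S→C; T→C.
Column's best replies: A→R; B→P; C→P; D→P.
Only (B, P) has each player best-responding; Nash payoffs (17, 10).
Column's commitment gain: 18 − 10 = 8.

8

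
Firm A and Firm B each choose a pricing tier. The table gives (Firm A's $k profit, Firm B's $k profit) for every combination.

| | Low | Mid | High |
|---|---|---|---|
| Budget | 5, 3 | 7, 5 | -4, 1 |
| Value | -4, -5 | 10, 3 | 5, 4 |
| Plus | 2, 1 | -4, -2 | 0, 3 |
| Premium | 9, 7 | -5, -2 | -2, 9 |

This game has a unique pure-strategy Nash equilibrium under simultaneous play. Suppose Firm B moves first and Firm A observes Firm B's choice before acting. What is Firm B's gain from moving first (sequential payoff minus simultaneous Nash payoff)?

3

Firm A best-responds to each possible Firm B move:
- Low: BR = Premium, leader payoff 7.
- Mid: BR = Value, leader payoff 3.
- High: BR = Value, leader payoff 4.
Maximizing over 7, 3, 4, Firm B chooses Low. Subgame-perfect outcome: (Premium, Low) with payoffs (9, 7).
Under simultaneous play:
Firm A's best replies: Low→Premium; Mid→Value; High→Value.
Firm B's best replies: Budget→Mid; Value→High; Plus→High; Premium→High.
The unique mutual best reply is (Value, High), giving (5, 4).
Firm B's commitment gain: 7 − 4 = 3.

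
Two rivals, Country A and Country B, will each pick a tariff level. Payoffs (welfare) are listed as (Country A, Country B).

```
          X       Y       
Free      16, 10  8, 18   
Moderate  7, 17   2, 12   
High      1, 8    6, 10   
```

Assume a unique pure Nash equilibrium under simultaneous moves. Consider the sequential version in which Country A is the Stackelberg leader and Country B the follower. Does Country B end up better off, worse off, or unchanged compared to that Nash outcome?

unchanged

Country B best-responds to each possible Country A move:
- Free: BR = Y, leader payoff 8.
- Moderate: BR = X, leader payoff 7.
- High: BR = Y, leader payoff 6.
Country A's induced payoffs are 8, 7, 6, so Country A commits to Free. Subgame-perfect outcome: (Free, Y) with payoffs (8, 18).
For the simultaneous game, intersect best replies.
Country A's best replies: X→Free; Y→Free.
Country B's best replies: Free→Y; Moderate→X; High→Y.
The unique mutual best reply is (Free, Y), giving (8, 18).
Country B earns 18 sequentially versus 18 at the Nash outcome: unchanged.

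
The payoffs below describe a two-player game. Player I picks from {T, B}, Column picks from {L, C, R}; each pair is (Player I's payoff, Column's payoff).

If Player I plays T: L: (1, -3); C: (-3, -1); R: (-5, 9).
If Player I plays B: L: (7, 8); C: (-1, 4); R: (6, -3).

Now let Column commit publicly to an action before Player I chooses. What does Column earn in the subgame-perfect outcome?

8

Work backward from Player I's decision.
- L: Player I compares 1, 7 and picks B; Column would get 8.
- C: Player I compares -3, -1 and picks B; Column would get 4.
- R: Player I compares -5, 6 and picks B; Column would get -3.
Column's induced payoffs are 8, 4, -3, so Column commits to L. Subgame-perfect outcome: (B, L) with payoffs (7, 8).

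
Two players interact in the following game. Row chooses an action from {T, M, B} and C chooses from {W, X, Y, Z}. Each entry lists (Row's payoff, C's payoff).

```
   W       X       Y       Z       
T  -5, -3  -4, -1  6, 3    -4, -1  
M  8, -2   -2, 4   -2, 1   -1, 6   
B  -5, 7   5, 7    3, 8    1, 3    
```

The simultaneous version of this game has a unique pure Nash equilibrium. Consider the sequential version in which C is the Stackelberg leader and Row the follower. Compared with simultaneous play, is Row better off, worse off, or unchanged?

worse off

Solve by backward induction (C leads).
- W: Row compares -5, 8, -5 and picks M; C would get -2.
- X: Row compares -4, -2, 5 and picks B; C would get 7.
- Y: Row compares 6, -2, 3 and picks T; C would get 3.
- Z: Row compares -4, -1, 1 and picks B; C would get 3.
Maximizing over -2, 7, 3, 3, C chooses X. Subgame-perfect outcome: (B, X) with payoffs (5, 7).
Now find the simultaneous Nash equilibrium.
Row's best replies: W→M; X→B; Y→T; Z→B.
C's best replies: T→Y; M→Z; B→Y.
The unique mutual best reply is (T, Y), giving (6, 3).
Row earns 5 sequentially versus 6 at the Nash outcome: worse off.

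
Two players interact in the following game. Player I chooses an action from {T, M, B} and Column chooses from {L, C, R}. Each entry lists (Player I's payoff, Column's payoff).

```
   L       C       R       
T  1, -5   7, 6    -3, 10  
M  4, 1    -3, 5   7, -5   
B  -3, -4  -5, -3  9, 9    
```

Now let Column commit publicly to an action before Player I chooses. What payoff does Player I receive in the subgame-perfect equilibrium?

Work backward from Player I's decision.
- L → Player I plays M (best of 1, 4, -3); Column gets 1.
- C → Player I plays T (best of 7, -3, -5); Column gets 6.
- R → Player I plays B (best of -3, 7, 9); Column gets 9.
Column's induced payoffs are 1, 6, 9, so Column commits to R. Subgame-perfect outcome: (B, R) with payoffs (9, 9).

9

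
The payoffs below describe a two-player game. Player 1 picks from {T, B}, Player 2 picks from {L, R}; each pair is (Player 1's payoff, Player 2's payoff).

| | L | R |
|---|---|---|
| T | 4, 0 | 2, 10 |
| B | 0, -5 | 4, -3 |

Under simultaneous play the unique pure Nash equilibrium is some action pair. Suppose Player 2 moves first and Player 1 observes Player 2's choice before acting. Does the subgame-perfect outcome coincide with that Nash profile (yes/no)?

no

Work backward from Player 1's decision.
- L: Player 1 compares 4, 0 and picks T; Player 2 would get 0.
- R: Player 1 compares 2, 4 and picks B; Player 2 would get -3.
Among 0, -3, the best is 0 at L. Subgame-perfect outcome: (T, L) with payoffs (4, 0).
Under simultaneous play:
Player 1's best replies: L→T; R→B.
Player 2's best replies: T→R; B→R.
Only (B, R) has each player best-responding; Nash payoffs (4, -3).
Sequential outcome (T, L) differs from the Nash profile (B, R).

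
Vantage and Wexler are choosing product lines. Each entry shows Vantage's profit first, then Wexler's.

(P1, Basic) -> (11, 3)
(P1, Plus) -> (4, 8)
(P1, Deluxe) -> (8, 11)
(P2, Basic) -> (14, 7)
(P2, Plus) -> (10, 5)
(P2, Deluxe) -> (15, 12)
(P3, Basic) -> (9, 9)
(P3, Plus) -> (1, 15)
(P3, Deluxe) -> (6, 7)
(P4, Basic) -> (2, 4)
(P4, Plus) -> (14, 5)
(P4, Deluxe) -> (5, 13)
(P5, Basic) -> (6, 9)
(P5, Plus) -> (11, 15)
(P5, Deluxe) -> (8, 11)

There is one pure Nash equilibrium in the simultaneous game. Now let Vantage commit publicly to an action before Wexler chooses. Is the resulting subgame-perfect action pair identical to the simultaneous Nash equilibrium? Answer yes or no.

Work backward from Wexler's decision.
- P1: Wexler compares 3, 8, 11 and picks Deluxe; Vantage would get 8.
- P2: Wexler compares 7, 5, 12 and picks Deluxe; Vantage would get 15.
- P3: Wexler compares 9, 15, 7 and picks Plus; Vantage would get 1.
- P4: Wexler compares 4, 5, 13 and picks Deluxe; Vantage would get 5.
- P5: Wexler compares 9, 15, 11 and picks Plus; Vantage would get 11.
Maximizing over 8, 15, 1, 5, 11, Vantage chooses P2. Subgame-perfect outcome: (P2, Deluxe) with payoffs (15, 12).
Now find the simultaneous Nash equilibrium.
Vantage's best replies: Basic→P2; Plus→P4; Deluxe→P2.
Wexler's best replies: P1→Deluxe; P2→Deluxe; P3→Plus; P4→Deluxe; P5→Plus.
Only (P2, Deluxe) has each player best-responding; Nash payoffs (15, 12).
Sequential outcome (P2, Deluxe) coincides with the Nash profile (P2, Deluxe).

yes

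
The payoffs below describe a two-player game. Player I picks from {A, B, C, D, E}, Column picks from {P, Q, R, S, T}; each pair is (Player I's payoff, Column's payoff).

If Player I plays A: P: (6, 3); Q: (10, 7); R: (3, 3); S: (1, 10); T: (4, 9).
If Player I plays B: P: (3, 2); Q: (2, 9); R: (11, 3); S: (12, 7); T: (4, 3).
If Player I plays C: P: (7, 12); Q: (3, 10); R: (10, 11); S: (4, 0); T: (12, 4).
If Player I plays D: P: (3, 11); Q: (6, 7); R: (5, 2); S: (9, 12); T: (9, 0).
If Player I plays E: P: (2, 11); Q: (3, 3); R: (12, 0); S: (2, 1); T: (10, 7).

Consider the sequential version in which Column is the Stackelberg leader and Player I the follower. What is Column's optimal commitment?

P

Backward induction with Column moving first.
- P → Player I plays C (best of 6, 3, 7, 3, 2); Column gets 12.
- Q → Player I plays A (best of 10, 2, 3, 6, 3); Column gets 7.
- R → Player I plays E (best of 3, 11, 10, 5, 12); Column gets 0.
- S → Player I plays B (best of 1, 12, 4, 9, 2); Column gets 7.
- T → Player I plays C (best of 4, 4, 12, 9, 10); Column gets 4.
Maximizing over 12, 7, 0, 7, 4, Column chooses P. Subgame-perfect outcome: (C, P) with payoffs (7, 12).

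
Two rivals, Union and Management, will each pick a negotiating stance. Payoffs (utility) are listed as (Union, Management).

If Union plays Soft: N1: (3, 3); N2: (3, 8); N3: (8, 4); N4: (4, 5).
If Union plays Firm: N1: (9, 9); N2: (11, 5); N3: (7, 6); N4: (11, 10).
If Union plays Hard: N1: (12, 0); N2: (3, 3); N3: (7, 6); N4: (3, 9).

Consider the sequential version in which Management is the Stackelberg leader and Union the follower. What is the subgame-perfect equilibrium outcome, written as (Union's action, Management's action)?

(Firm, N4)

Solve by backward induction (Management leads).
- N1 → Union plays Hard (best of 3, 9, 12); Management gets 0.
- N2 → Union plays Firm (best of 3, 11, 3); Management gets 5.
- N3 → Union plays Soft (best of 8, 7, 7); Management gets 4.
- N4 → Union plays Firm (best of 4, 11, 3); Management gets 10.
Management's induced payoffs are 0, 5, 4, 10, so Management commits to N4. Subgame-perfect outcome: (Firm, N4) with payoffs (11, 10).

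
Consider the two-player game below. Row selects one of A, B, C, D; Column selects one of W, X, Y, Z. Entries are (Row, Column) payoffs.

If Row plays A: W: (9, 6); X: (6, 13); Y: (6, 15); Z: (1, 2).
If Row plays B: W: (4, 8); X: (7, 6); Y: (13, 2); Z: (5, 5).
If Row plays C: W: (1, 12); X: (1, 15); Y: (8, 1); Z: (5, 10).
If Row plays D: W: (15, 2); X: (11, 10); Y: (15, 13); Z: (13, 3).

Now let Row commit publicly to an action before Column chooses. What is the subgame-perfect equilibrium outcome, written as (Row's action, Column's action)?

(D, Y)

Column best-responds to each possible Row move:
- A: Column compares 6, 13, 15, 2 and picks Y; Row would get 6.
- B: Column compares 8, 6, 2, 5 and picks W; Row would get 4.
- C: Column compares 12, 15, 1, 10 and picks X; Row would get 1.
- D: Column compares 2, 10, 13, 3 and picks Y; Row would get 15.
Row's induced payoffs are 6, 4, 1, 15, so Row commits to D. Subgame-perfect outcome: (D, Y) with payoffs (15, 13).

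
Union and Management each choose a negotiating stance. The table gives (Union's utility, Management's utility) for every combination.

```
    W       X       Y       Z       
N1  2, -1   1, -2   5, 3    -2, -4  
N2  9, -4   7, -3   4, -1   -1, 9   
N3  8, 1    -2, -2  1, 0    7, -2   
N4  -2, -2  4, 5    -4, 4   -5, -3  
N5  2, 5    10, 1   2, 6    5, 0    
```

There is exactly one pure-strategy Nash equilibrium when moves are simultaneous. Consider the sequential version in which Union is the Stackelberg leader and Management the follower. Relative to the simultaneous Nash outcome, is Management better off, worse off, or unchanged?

worse off

Work backward from Management's decision.
- N1: BR = Y, leader payoff 5.
- N2: BR = Z, leader payoff -1.
- N3: BR = W, leader payoff 8.
- N4: BR = X, leader payoff 4.
- N5: BR = Y, leader payoff 2.
Maximizing over 5, -1, 8, 4, 2, Union chooses N3. Subgame-perfect outcome: (N3, W) with payoffs (8, 1).
Now find the simultaneous Nash equilibrium.
Union's best replies: W→N2; X→N5; Y→N1; Z→N3.
Management's best replies: N1→Y; N2→Z; N3→W; N4→X; N5→Y.
The unique mutual best reply is (N1, Y), giving (5, 3).
Management earns 1 sequentially versus 3 at the Nash outcome: worse off.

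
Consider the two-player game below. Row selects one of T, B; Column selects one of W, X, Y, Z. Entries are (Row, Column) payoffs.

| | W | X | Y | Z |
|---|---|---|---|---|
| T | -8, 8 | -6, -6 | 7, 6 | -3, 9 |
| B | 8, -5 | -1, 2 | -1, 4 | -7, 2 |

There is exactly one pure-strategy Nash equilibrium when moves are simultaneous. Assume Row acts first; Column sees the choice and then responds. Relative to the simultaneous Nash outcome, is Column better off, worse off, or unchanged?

worse off

Solve by backward induction (Row leads).
- T → Column plays Z (best of 8, -6, 6, 9); Row gets -3.
- B → Column plays Y (best of -5, 2, 4, 2); Row gets -1.
Row's induced payoffs are -3, -1, so Row commits to B. Subgame-perfect outcome: (B, Y) with payoffs (-1, 4).
Now find the simultaneous Nash equilibrium.
Row's best replies: W→B; X→B; Y→T; Z→T.
Column's best replies: T→Z; B→Y.
Only (T, Z) has each player best-responding; Nash payoffs (-3, 9).
Column earns 4 sequentially versus 9 at the Nash outcome: worse off.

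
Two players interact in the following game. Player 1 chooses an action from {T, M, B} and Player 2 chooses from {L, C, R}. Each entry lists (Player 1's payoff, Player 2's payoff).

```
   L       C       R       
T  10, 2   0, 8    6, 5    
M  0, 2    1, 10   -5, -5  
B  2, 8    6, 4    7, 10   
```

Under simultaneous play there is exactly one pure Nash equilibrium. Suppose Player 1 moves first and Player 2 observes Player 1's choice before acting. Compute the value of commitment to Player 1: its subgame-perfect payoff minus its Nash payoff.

0

Backward induction with Player 1 moving first.
- T: BR = C, leader payoff 0.
- M: BR = C, leader payoff 1.
- B: BR = R, leader payoff 7.
Player 1's induced payoffs are 0, 1, 7, so Player 1 commits to B. Subgame-perfect outcome: (B, R) with payoffs (7, 10).
Now find the simultaneous Nash equilibrium.
Player 1's best replies: L→T; C→B; R→B.
Player 2's best replies: T→C; M→C; B→R.
Only (B, R) has each player best-responding; Nash payoffs (7, 10).
Player 1's commitment gain: 7 − 7 = 0.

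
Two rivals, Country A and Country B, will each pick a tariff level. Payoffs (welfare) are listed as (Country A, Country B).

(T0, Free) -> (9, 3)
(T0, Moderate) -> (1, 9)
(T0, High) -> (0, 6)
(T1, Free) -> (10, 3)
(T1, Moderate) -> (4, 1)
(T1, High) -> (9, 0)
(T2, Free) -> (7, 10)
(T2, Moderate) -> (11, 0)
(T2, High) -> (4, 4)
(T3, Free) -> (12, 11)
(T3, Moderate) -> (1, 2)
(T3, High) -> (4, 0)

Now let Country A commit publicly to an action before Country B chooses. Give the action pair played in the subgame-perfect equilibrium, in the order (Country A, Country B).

Solve by backward induction (Country A leads).
- T0: BR = Moderate, leader payoff 1.
- T1: BR = Free, leader payoff 10.
- T2: BR = Free, leader payoff 7.
- T3: BR = Free, leader payoff 12.
Among 1, 10, 7, 12, the best is 12 at T3. Subgame-perfect outcome: (T3, Free) with payoffs (12, 11).

(T3, Free)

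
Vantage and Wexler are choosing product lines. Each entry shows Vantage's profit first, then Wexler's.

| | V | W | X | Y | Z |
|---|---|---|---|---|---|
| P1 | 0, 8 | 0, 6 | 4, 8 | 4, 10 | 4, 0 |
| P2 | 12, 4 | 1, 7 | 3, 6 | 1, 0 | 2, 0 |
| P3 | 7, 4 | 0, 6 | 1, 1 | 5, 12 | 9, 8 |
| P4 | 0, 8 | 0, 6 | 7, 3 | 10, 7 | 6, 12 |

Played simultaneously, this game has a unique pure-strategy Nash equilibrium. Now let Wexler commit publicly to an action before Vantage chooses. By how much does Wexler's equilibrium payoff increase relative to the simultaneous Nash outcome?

1

Backward induction with Wexler moving first.
- V → Vantage plays P2 (best of 0, 12, 7, 0); Wexler gets 4.
- W → Vantage plays P2 (best of 0, 1, 0, 0); Wexler gets 7.
- X → Vantage plays P4 (best of 4, 3, 1, 7); Wexler gets 3.
- Y → Vantage plays P4 (best of 4, 1, 5, 10); Wexler gets 7.
- Z → Vantage plays P3 (best of 4, 2, 9, 6); Wexler gets 8.
Maximizing over 4, 7, 3, 7, 8, Wexler chooses Z. Subgame-perfect outcome: (P3, Z) with payoffs (9, 8).
Now find the simultaneous Nash equilibrium.
Vantage's best replies: V→P2; W→P2; X→P4; Y→P4; Z→P3.
Wexler's best replies: P1→Y; P2→W; P3→Y; P4→Z.
The unique mutual best reply is (P2, W), giving (1, 7).
Wexler's commitment gain: 8 − 7 = 1.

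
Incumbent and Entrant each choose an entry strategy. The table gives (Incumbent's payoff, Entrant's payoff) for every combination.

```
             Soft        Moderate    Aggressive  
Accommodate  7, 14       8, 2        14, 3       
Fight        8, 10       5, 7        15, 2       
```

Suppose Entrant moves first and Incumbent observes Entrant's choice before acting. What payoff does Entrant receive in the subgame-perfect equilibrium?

10

Incumbent best-responds to each possible Entrant move:
- Soft: BR = Fight, leader payoff 10.
- Moderate: BR = Accommodate, leader payoff 2.
- Aggressive: BR = Fight, leader payoff 2.
Among 10, 2, 2, the best is 10 at Soft. Subgame-perfect outcome: (Fight, Soft) with payoffs (8, 10).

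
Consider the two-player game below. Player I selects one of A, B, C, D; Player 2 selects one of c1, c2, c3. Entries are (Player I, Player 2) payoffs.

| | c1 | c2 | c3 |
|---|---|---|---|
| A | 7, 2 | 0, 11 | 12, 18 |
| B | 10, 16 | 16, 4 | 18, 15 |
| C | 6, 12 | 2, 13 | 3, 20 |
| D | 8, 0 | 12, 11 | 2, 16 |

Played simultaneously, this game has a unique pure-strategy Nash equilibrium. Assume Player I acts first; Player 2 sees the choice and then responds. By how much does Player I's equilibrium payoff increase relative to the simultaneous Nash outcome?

2

Backward induction with Player I moving first.
- A: Player 2 compares 2, 11, 18 and picks c3; Player I would get 12.
- B: Player 2 compares 16, 4, 15 and picks c1; Player I would get 10.
- C: Player 2 compares 12, 13, 20 and picks c3; Player I would get 3.
- D: Player 2 compares 0, 11, 16 and picks c3; Player I would get 2.
Among 12, 10, 3, 2, the best is 12 at A. Subgame-perfect outcome: (A, c3) with payoffs (12, 18).
Under simultaneous play:
Player I's best replies: c1→B; c2→B; c3→B.
Player 2's best replies: A→c3; B→c1; C→c3; D→c3.
Only (B, c1) has each player best-responding; Nash payoffs (10, 16).
Player I's commitment gain: 12 − 10 = 2.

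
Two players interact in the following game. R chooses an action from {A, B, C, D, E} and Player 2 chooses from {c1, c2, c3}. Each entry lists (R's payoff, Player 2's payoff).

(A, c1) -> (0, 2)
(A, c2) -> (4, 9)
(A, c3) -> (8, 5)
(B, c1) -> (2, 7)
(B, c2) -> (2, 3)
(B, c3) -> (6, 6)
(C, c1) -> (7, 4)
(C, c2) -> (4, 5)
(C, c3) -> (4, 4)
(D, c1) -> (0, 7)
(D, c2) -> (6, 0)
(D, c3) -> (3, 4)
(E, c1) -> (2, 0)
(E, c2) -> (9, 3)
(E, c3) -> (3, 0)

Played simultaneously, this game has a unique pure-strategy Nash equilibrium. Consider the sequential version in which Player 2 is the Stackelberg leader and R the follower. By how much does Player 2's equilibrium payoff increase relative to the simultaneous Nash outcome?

2

Solve by backward induction (Player 2 leads).
- c1 → R plays C (best of 0, 2, 7, 0, 2); Player 2 gets 4.
- c2 → R plays E (best of 4, 2, 4, 6, 9); Player 2 gets 3.
- c3 → R plays A (best of 8, 6, 4, 3, 3); Player 2 gets 5.
Among 4, 3, 5, the best is 5 at c3. Subgame-perfect outcome: (A, c3) with payoffs (8, 5).
Under simultaneous play:
R's best replies: c1→C; c2→E; c3→A.
Player 2's best replies: A→c2; B→c1; C→c2; D→c1; E→c2.
The unique mutual best reply is (E, c2), giving (9, 3).
Player 2's commitment gain: 5 − 3 = 2.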